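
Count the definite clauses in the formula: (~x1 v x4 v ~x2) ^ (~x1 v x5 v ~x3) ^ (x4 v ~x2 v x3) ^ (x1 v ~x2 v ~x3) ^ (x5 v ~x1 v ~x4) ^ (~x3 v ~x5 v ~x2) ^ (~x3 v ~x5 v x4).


A definite clause has exactly one positive literal.
Clause 1: 1 positive -> definite
Clause 2: 1 positive -> definite
Clause 3: 2 positive -> not definite
Clause 4: 1 positive -> definite
Clause 5: 1 positive -> definite
Clause 6: 0 positive -> not definite
Clause 7: 1 positive -> definite
Definite clause count = 5.

5


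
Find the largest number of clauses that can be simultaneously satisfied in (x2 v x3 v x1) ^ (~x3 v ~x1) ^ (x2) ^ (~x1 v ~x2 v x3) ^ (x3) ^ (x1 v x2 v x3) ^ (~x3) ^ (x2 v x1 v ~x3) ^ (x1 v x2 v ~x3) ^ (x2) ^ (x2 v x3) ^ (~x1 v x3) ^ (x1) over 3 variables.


Enumerate all 8 truth assignments.
For each, count how many of the 13 clauses are satisfied.
The formula is not fully satisfiable, so the maximum is below 13.
Maximum simultaneously satisfiable clauses = 11.

11


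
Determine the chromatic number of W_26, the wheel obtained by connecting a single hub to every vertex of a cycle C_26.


W_26 consists of the cycle C_26 together with a hub vertex adjacent to every cycle vertex.
The cycle C_26 needs 2 colors (even cycle -> 2).
The hub is adjacent to every cycle vertex, so it must receive a new color distinct from all of them.
Chromatic number = 2 + 1 = 3.

3


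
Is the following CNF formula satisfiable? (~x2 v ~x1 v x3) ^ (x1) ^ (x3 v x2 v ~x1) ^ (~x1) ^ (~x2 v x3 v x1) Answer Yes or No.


Check all 8 possible truth assignments.
Number of satisfying assignments found: 0.
The formula is unsatisfiable.

No


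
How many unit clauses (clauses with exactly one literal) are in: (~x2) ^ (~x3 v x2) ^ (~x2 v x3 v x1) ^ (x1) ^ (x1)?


A unit clause contains exactly one literal.
Unit clauses found: (~x2), (x1), (x1).
Count = 3.

3


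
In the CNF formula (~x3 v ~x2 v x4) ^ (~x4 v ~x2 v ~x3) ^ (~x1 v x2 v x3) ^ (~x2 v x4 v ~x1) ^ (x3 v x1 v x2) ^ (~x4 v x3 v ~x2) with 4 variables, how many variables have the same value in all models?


Find all satisfying assignments: 5 model(s).
Check which variables have the same value in every model.
No variable is fixed across all models.
Backbone size = 0.

0


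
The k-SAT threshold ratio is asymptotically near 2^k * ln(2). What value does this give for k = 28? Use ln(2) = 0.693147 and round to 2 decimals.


Using the asymptotic formula: threshold ~ 2^k * ln(2).
2^28 = 268435456.
268435456 * 0.693147 = 186065231.02.

186065231.02


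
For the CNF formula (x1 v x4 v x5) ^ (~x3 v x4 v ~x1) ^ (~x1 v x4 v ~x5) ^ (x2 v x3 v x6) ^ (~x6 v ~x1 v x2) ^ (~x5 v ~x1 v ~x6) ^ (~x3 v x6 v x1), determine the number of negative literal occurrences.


Scan each clause for negated literals.
Clause 1: 0 negative; Clause 2: 2 negative; Clause 3: 2 negative; Clause 4: 0 negative; Clause 5: 2 negative; Clause 6: 3 negative; Clause 7: 1 negative.
Total negative literal occurrences = 10.

10


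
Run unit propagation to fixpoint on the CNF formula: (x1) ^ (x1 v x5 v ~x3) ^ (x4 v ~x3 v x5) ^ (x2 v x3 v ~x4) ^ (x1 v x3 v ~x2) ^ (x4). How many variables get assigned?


Unit propagation repeatedly assigns the literal in any unit clause, then simplifies.
Assignments in order: x1 = T, x4 = T.
No further unit clauses remain.
Total variables assigned = 2.

2


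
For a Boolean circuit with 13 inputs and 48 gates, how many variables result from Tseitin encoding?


The Tseitin transformation introduces one auxiliary variable per gate.
Total variables = inputs + gates = 13 + 48 = 61.

61


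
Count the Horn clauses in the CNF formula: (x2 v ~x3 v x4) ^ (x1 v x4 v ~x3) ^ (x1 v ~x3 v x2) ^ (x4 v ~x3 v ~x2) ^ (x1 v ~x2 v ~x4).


A Horn clause has at most one positive literal.
Clause 1: 2 positive lit(s) -> not Horn
Clause 2: 2 positive lit(s) -> not Horn
Clause 3: 2 positive lit(s) -> not Horn
Clause 4: 1 positive lit(s) -> Horn
Clause 5: 1 positive lit(s) -> Horn
Total Horn clauses = 2.

2


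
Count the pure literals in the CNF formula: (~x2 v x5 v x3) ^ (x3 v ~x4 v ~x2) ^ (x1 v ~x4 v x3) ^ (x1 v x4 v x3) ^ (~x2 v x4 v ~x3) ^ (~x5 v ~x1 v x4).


A pure literal appears in only one polarity across all clauses.
Pure literals: x2 (negative only).
Count = 1.

1


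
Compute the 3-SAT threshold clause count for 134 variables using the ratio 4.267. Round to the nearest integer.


The 3-SAT phase transition occurs at approximately 4.267 clauses per variable.
m = 4.267 * 134 = 571.778.
Rounded to nearest integer: 572.

572


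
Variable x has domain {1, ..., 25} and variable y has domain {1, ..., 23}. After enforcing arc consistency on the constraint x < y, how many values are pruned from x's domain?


For the constraint x < y, x needs a supporting value in y's domain.
x can be at most 22 (one less than y's maximum).
Valid x values from domain: 22 out of 25.
Pruned = 25 - 22 = 3.

3


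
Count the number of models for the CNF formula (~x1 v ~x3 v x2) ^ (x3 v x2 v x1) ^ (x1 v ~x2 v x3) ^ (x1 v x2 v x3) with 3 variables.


Enumerate all 8 truth assignments over 3 variables.
Test each against every clause.
Satisfying assignments found: 5.

5


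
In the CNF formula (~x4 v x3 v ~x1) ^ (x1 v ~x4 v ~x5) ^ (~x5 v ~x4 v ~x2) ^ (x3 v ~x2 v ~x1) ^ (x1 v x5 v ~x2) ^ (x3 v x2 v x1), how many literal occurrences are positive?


Scan each clause for unnegated literals.
Clause 1: 1 positive; Clause 2: 1 positive; Clause 3: 0 positive; Clause 4: 1 positive; Clause 5: 2 positive; Clause 6: 3 positive.
Total positive literal occurrences = 8.

8


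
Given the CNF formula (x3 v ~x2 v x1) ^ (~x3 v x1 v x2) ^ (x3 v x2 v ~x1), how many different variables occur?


Identify each distinct variable in the formula.
Variables found: x1, x2, x3.
Total distinct variables = 3.

3


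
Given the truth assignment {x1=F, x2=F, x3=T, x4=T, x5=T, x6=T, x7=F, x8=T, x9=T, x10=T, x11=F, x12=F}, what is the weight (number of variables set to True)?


The weight is the number of variables assigned True.
True variables: x3, x4, x5, x6, x8, x9, x10.
Weight = 7.

7


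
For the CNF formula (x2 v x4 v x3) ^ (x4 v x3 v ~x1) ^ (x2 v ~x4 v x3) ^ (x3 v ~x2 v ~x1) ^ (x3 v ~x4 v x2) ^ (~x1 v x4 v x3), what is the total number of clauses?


Each group enclosed in parentheses joined by ^ is one clause.
Counting the conjuncts: 6 clauses.

6


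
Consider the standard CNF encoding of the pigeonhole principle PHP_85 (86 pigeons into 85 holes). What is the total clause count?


The PHP encoding has two parts:
1) At-least-one-hole clauses: 86 (one per pigeon, each with 85 literals).
2) At-most-one-pigeon-per-hole clauses: 85 holes * C(86,2) = 85 * 3655 = 310675.
Total clauses = 86 + 310675 = 310761.

310761


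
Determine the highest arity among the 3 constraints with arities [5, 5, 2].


The arities are: 5, 5, 2.
Scan for the maximum value.
Maximum arity = 5.

5


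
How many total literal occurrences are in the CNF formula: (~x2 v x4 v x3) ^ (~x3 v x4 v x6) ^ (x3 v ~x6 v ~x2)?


Clause lengths: 3, 3, 3.
Sum = 3 + 3 + 3 = 9.

9


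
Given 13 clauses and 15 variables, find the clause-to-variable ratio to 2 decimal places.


Clause-to-variable ratio = clauses / variables.
13 / 15 = 0.87.

0.87


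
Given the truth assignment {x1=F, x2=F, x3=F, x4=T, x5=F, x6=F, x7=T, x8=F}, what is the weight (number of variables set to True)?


The weight is the number of variables assigned True.
True variables: x4, x7.
Weight = 2.

2


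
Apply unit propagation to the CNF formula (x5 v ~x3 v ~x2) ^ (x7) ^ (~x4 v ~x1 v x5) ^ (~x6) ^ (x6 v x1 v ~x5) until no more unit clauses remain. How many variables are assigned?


Unit propagation repeatedly assigns the literal in any unit clause, then simplifies.
Assignments in order: x7 = T, x6 = F.
No further unit clauses remain.
Total variables assigned = 2.

2


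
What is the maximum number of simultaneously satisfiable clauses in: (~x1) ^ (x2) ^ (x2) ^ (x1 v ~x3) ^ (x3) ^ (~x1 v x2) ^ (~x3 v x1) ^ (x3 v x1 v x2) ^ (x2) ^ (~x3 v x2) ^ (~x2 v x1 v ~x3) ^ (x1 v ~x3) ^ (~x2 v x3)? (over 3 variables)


Enumerate all 8 truth assignments.
For each, count how many of the 13 clauses are satisfied.
The formula is not fully satisfiable, so the maximum is below 13.
Maximum simultaneously satisfiable clauses = 12.

12


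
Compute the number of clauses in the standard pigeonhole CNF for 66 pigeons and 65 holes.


The PHP encoding has two parts:
1) At-least-one-hole clauses: 66 (one per pigeon, each with 65 literals).
2) At-most-one-pigeon-per-hole clauses: 65 holes * C(66,2) = 65 * 2145 = 139425.
Total clauses = 66 + 139425 = 139491.

139491


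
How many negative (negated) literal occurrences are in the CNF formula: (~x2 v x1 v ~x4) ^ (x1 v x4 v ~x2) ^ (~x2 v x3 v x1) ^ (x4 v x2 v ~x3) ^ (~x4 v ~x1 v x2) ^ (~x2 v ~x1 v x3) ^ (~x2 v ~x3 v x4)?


Scan each clause for negated literals.
Clause 1: 2 negative; Clause 2: 1 negative; Clause 3: 1 negative; Clause 4: 1 negative; Clause 5: 2 negative; Clause 6: 2 negative; Clause 7: 2 negative.
Total negative literal occurrences = 11.

11


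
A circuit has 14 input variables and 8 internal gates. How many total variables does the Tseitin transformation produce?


The Tseitin transformation introduces one auxiliary variable per gate.
Total variables = inputs + gates = 14 + 8 = 22.

22


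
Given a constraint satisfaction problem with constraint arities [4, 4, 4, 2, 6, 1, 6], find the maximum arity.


The arities are: 4, 4, 4, 2, 6, 1, 6.
Scan for the maximum value.
Maximum arity = 6.

6


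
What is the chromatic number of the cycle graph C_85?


An odd cycle cannot be 2-colored: alternating two colors around the cycle returns to the start with a conflict.
Since 85 is odd, three colors are required (and three suffice).
Chromatic number = 3.

3


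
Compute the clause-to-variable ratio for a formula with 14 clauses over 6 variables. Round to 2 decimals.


Clause-to-variable ratio = clauses / variables.
14 / 6 = 2.33.

2.33


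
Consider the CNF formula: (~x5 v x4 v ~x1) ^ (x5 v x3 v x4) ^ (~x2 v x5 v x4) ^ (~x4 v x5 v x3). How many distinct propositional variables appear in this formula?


Identify each distinct variable in the formula.
Variables found: x1, x2, x3, x4, x5.
Total distinct variables = 5.

5


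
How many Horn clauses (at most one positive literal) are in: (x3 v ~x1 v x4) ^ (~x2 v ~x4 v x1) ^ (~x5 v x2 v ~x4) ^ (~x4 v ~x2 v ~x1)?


A Horn clause has at most one positive literal.
Clause 1: 2 positive lit(s) -> not Horn
Clause 2: 1 positive lit(s) -> Horn
Clause 3: 1 positive lit(s) -> Horn
Clause 4: 0 positive lit(s) -> Horn
Total Horn clauses = 3.

3


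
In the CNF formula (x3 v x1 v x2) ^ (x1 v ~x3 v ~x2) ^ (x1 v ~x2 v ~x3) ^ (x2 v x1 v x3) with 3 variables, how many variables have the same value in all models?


Find all satisfying assignments: 6 model(s).
Check which variables have the same value in every model.
No variable is fixed across all models.
Backbone size = 0.

0


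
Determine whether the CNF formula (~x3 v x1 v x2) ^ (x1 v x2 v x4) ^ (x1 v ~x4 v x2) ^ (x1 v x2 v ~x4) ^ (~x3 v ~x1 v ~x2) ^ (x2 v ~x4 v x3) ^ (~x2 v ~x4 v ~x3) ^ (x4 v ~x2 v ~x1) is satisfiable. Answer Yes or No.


Check all 16 possible truth assignments.
Number of satisfying assignments found: 7.
The formula is satisfiable.

Yes


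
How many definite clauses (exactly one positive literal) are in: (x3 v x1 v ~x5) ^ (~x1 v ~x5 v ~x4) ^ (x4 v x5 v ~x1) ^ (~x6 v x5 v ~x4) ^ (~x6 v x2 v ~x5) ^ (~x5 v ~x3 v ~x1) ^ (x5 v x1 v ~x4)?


A definite clause has exactly one positive literal.
Clause 1: 2 positive -> not definite
Clause 2: 0 positive -> not definite
Clause 3: 2 positive -> not definite
Clause 4: 1 positive -> definite
Clause 5: 1 positive -> definite
Clause 6: 0 positive -> not definite
Clause 7: 2 positive -> not definite
Definite clause count = 2.

2


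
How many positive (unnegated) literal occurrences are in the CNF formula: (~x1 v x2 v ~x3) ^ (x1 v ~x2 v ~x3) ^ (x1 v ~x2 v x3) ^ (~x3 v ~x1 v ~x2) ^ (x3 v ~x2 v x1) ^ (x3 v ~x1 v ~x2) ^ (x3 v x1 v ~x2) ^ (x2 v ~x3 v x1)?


Scan each clause for unnegated literals.
Clause 1: 1 positive; Clause 2: 1 positive; Clause 3: 2 positive; Clause 4: 0 positive; Clause 5: 2 positive; Clause 6: 1 positive; Clause 7: 2 positive; Clause 8: 2 positive.
Total positive literal occurrences = 11.

11


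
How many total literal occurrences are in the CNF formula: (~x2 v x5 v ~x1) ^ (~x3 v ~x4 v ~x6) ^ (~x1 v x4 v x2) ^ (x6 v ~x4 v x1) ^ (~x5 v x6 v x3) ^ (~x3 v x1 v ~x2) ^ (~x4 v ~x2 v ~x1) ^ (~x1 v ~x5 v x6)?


Clause lengths: 3, 3, 3, 3, 3, 3, 3, 3.
Sum = 3 + 3 + 3 + 3 + 3 + 3 + 3 + 3 = 24.

24


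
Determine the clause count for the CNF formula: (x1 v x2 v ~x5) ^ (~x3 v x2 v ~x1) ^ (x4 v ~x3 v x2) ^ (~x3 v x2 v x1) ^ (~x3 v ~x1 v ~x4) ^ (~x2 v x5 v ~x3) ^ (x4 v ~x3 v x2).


Each group enclosed in parentheses joined by ^ is one clause.
Counting the conjuncts: 7 clauses.

7


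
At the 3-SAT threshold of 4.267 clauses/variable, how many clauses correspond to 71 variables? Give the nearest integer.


The 3-SAT phase transition occurs at approximately 4.267 clauses per variable.
m = 4.267 * 71 = 302.957.
Rounded to nearest integer: 303.

303


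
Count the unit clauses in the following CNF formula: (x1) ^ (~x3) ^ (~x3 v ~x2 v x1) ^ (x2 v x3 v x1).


A unit clause contains exactly one literal.
Unit clauses found: (x1), (~x3).
Count = 2.

2


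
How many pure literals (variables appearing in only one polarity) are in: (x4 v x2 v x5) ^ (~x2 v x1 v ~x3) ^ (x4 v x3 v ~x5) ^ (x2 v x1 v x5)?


A pure literal appears in only one polarity across all clauses.
Pure literals: x1 (positive only), x4 (positive only).
Count = 2.

2


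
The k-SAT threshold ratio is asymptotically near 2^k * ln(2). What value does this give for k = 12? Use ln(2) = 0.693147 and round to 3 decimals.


Using the asymptotic formula: threshold ~ 2^k * ln(2).
2^12 = 4096.
4096 * 0.693147 = 2839.13.

2839.13


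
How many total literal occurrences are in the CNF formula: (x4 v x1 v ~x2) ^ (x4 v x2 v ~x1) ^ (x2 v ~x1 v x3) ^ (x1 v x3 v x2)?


Clause lengths: 3, 3, 3, 3.
Sum = 3 + 3 + 3 + 3 = 12.

12


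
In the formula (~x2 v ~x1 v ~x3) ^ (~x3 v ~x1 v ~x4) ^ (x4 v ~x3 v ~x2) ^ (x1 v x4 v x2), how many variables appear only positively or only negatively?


A pure literal appears in only one polarity across all clauses.
Pure literals: x3 (negative only).
Count = 1.

1


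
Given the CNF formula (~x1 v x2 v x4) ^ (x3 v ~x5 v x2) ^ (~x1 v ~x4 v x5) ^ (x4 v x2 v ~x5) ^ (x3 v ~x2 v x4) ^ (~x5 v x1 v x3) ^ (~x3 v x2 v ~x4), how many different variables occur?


Identify each distinct variable in the formula.
Variables found: x1, x2, x3, x4, x5.
Total distinct variables = 5.

5


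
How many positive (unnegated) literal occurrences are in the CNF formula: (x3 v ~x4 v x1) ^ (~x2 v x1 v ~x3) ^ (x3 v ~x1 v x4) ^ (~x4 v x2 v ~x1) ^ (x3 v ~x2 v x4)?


Scan each clause for unnegated literals.
Clause 1: 2 positive; Clause 2: 1 positive; Clause 3: 2 positive; Clause 4: 1 positive; Clause 5: 2 positive.
Total positive literal occurrences = 8.

8


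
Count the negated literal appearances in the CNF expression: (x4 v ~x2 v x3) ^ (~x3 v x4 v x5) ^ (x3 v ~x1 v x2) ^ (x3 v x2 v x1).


Scan each clause for negated literals.
Clause 1: 1 negative; Clause 2: 1 negative; Clause 3: 1 negative; Clause 4: 0 negative.
Total negative literal occurrences = 3.

3


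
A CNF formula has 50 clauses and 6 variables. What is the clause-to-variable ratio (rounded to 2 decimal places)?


Clause-to-variable ratio = clauses / variables.
50 / 6 = 8.33.

8.33


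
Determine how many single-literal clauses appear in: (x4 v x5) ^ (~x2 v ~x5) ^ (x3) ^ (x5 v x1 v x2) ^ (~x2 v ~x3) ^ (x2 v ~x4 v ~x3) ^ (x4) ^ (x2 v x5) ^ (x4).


A unit clause contains exactly one literal.
Unit clauses found: (x3), (x4), (x4).
Count = 3.

3


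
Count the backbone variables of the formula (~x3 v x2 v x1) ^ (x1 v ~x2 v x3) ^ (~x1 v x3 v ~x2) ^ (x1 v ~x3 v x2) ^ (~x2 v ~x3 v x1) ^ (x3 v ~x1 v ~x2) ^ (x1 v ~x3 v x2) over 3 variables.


Find all satisfying assignments: 4 model(s).
Check which variables have the same value in every model.
No variable is fixed across all models.
Backbone size = 0.

0


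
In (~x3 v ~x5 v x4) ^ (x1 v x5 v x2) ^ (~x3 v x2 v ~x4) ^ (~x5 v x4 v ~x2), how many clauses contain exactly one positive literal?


A definite clause has exactly one positive literal.
Clause 1: 1 positive -> definite
Clause 2: 3 positive -> not definite
Clause 3: 1 positive -> definite
Clause 4: 1 positive -> definite
Definite clause count = 3.

3


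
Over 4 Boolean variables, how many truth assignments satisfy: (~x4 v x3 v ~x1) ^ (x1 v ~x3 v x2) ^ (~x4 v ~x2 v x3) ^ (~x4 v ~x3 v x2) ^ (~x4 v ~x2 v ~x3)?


Enumerate all 16 truth assignments over 4 variables.
Test each against every clause.
Satisfying assignments found: 8.

8


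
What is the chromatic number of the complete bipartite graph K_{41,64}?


K_{41,64} is bipartite by definition: the two parts are independent sets, with every edge crossing between them.
Color all vertices in one part with color 1 and all vertices in the other part with color 2.
Since the graph has at least one edge, one color does not suffice.
Chromatic number = 2.

2


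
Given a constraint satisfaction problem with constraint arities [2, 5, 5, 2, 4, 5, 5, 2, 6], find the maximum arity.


The arities are: 2, 5, 5, 2, 4, 5, 5, 2, 6.
Scan for the maximum value.
Maximum arity = 6.

6


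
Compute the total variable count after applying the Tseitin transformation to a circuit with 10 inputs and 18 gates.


The Tseitin transformation introduces one auxiliary variable per gate.
Total variables = inputs + gates = 10 + 18 = 28.

28


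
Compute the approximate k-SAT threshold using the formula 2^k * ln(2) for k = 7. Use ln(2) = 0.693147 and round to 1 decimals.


Using the asymptotic formula: threshold ~ 2^k * ln(2).
2^7 = 128.
128 * 0.693147 = 88.7.

88.7


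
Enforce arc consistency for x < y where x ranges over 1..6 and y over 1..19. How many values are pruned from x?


For the constraint x < y, x needs a supporting value in y's domain.
x can be at most 18 (one less than y's maximum).
Valid x values from domain: 6 out of 6.
Pruned = 6 - 6 = 0.

0


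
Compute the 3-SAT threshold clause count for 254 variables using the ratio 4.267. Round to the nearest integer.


The 3-SAT phase transition occurs at approximately 4.267 clauses per variable.
m = 4.267 * 254 = 1083.818.
Rounded to nearest integer: 1084.

1084


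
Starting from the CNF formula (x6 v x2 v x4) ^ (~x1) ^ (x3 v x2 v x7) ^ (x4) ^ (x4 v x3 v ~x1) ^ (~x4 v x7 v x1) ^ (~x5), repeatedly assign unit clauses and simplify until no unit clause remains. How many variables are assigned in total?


Unit propagation repeatedly assigns the literal in any unit clause, then simplifies.
Assignments in order: x1 = F, x4 = T, x7 = T, x5 = F.
No further unit clauses remain.
Total variables assigned = 4.

4


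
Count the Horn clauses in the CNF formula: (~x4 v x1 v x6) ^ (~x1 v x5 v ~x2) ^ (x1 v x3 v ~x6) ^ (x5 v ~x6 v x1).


A Horn clause has at most one positive literal.
Clause 1: 2 positive lit(s) -> not Horn
Clause 2: 1 positive lit(s) -> Horn
Clause 3: 2 positive lit(s) -> not Horn
Clause 4: 2 positive lit(s) -> not Horn
Total Horn clauses = 1.

1


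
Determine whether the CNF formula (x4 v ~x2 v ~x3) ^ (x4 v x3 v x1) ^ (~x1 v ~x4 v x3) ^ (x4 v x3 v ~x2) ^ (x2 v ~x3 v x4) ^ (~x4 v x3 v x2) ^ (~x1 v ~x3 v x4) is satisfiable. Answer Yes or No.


Check all 16 possible truth assignments.
Number of satisfying assignments found: 6.
The formula is satisfiable.

Yes


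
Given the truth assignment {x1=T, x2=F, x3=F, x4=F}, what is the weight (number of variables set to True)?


The weight is the number of variables assigned True.
True variables: x1.
Weight = 1.

1


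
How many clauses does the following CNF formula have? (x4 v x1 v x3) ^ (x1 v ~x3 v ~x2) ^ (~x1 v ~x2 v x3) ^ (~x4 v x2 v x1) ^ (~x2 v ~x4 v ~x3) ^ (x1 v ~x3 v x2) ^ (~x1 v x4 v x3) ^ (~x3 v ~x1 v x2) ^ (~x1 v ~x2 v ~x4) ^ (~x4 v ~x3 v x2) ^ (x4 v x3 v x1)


Each group enclosed in parentheses joined by ^ is one clause.
Counting the conjuncts: 11 clauses.

11


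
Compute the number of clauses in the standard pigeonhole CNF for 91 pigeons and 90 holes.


The PHP encoding has two parts:
1) At-least-one-hole clauses: 91 (one per pigeon, each with 90 literals).
2) At-most-one-pigeon-per-hole clauses: 90 holes * C(91,2) = 90 * 4095 = 368550.
Total clauses = 91 + 368550 = 368641.

368641


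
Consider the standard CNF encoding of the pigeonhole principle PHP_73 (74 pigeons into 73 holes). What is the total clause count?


The PHP encoding has two parts:
1) At-least-one-hole clauses: 74 (one per pigeon, each with 73 literals).
2) At-most-one-pigeon-per-hole clauses: 73 holes * C(74,2) = 73 * 2701 = 197173.
Total clauses = 74 + 197173 = 197247.

197247


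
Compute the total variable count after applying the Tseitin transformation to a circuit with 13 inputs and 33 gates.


The Tseitin transformation introduces one auxiliary variable per gate.
Total variables = inputs + gates = 13 + 33 = 46.

46


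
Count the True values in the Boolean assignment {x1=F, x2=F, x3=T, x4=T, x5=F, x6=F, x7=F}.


The weight is the number of variables assigned True.
True variables: x3, x4.
Weight = 2.

2


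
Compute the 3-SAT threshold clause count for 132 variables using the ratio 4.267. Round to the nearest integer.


The 3-SAT phase transition occurs at approximately 4.267 clauses per variable.
m = 4.267 * 132 = 563.244.
Rounded to nearest integer: 563.

563


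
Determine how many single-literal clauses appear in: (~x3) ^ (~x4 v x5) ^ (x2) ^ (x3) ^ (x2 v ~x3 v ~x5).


A unit clause contains exactly one literal.
Unit clauses found: (~x3), (x2), (x3).
Count = 3.

3


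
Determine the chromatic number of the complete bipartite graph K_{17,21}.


K_{17,21} is bipartite by definition: the two parts are independent sets, with every edge crossing between them.
Color all vertices in one part with color 1 and all vertices in the other part with color 2.
Since the graph has at least one edge, one color does not suffice.
Chromatic number = 2.

2


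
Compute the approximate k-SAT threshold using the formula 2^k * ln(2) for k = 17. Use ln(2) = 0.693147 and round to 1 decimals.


Using the asymptotic formula: threshold ~ 2^k * ln(2).
2^17 = 131072.
131072 * 0.693147 = 90852.2.

90852.2


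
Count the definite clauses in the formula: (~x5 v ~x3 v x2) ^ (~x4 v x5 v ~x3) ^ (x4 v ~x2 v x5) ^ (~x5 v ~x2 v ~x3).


A definite clause has exactly one positive literal.
Clause 1: 1 positive -> definite
Clause 2: 1 positive -> definite
Clause 3: 2 positive -> not definite
Clause 4: 0 positive -> not definite
Definite clause count = 2.

2


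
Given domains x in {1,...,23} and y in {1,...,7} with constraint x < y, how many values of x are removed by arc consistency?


For the constraint x < y, x needs a supporting value in y's domain.
x can be at most 6 (one less than y's maximum).
Valid x values from domain: 6 out of 23.
Pruned = 23 - 6 = 17.

17


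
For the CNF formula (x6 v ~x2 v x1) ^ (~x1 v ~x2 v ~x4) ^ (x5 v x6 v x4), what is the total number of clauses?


Each group enclosed in parentheses joined by ^ is one clause.
Counting the conjuncts: 3 clauses.

3


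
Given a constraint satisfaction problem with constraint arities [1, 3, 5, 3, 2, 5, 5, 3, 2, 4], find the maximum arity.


The arities are: 1, 3, 5, 3, 2, 5, 5, 3, 2, 4.
Scan for the maximum value.
Maximum arity = 5.

5


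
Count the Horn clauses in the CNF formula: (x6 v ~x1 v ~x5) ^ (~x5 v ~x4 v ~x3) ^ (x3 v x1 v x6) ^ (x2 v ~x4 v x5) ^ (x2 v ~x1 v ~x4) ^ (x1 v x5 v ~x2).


A Horn clause has at most one positive literal.
Clause 1: 1 positive lit(s) -> Horn
Clause 2: 0 positive lit(s) -> Horn
Clause 3: 3 positive lit(s) -> not Horn
Clause 4: 2 positive lit(s) -> not Horn
Clause 5: 1 positive lit(s) -> Horn
Clause 6: 2 positive lit(s) -> not Horn
Total Horn clauses = 3.

3


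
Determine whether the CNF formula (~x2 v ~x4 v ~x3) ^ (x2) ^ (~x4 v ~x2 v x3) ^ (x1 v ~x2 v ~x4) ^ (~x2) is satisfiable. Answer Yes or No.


Check all 16 possible truth assignments.
Number of satisfying assignments found: 0.
The formula is unsatisfiable.

No


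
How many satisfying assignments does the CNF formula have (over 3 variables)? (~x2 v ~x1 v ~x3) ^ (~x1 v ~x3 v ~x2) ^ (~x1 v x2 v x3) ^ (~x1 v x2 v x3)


Enumerate all 8 truth assignments over 3 variables.
Test each against every clause.
Satisfying assignments found: 6.

6


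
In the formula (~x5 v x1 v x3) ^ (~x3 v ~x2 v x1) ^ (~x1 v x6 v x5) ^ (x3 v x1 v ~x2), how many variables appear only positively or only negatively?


A pure literal appears in only one polarity across all clauses.
Pure literals: x2 (negative only), x6 (positive only).
Count = 2.

2


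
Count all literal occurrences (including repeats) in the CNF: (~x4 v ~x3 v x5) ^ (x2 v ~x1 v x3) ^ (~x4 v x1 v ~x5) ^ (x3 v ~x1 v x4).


Clause lengths: 3, 3, 3, 3.
Sum = 3 + 3 + 3 + 3 = 12.

12


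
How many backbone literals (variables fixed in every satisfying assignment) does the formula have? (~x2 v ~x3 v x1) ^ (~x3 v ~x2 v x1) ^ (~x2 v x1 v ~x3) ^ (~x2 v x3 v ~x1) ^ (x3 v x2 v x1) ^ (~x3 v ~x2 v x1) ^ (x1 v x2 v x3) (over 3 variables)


Find all satisfying assignments: 5 model(s).
Check which variables have the same value in every model.
No variable is fixed across all models.
Backbone size = 0.

0


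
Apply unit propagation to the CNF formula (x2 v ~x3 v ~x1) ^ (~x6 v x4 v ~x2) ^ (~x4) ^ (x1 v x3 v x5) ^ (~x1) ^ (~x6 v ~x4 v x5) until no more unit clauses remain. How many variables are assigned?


Unit propagation repeatedly assigns the literal in any unit clause, then simplifies.
Assignments in order: x4 = F, x1 = F.
No further unit clauses remain.
Total variables assigned = 2.

2


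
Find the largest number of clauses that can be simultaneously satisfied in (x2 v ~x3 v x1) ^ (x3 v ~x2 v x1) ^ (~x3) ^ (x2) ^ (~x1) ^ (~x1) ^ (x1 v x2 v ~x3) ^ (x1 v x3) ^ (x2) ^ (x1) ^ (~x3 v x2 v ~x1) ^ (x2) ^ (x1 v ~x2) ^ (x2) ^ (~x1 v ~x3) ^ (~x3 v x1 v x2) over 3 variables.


Enumerate all 8 truth assignments.
For each, count how many of the 16 clauses are satisfied.
The formula is not fully satisfiable, so the maximum is below 16.
Maximum simultaneously satisfiable clauses = 14.

14


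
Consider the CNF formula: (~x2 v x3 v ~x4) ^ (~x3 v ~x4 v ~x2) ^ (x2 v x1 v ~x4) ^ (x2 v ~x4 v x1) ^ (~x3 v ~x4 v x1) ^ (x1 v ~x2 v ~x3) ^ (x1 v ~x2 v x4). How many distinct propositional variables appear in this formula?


Identify each distinct variable in the formula.
Variables found: x1, x2, x3, x4.
Total distinct variables = 4.

4


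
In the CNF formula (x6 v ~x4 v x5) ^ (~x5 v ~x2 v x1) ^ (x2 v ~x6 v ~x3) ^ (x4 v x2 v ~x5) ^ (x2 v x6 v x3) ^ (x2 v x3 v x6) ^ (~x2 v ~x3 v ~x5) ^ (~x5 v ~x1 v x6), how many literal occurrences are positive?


Scan each clause for unnegated literals.
Clause 1: 2 positive; Clause 2: 1 positive; Clause 3: 1 positive; Clause 4: 2 positive; Clause 5: 3 positive; Clause 6: 3 positive; Clause 7: 0 positive; Clause 8: 1 positive.
Total positive literal occurrences = 13.

13


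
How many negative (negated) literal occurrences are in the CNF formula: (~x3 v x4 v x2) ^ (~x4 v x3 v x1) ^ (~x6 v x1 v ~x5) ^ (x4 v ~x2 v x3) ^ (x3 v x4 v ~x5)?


Scan each clause for negated literals.
Clause 1: 1 negative; Clause 2: 1 negative; Clause 3: 2 negative; Clause 4: 1 negative; Clause 5: 1 negative.
Total negative literal occurrences = 6.

6


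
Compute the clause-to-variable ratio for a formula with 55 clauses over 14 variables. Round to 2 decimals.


Clause-to-variable ratio = clauses / variables.
55 / 14 = 3.93.

3.93


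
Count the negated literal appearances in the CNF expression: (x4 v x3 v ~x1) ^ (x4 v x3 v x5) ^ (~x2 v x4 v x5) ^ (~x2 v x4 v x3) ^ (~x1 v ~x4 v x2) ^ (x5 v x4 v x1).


Scan each clause for negated literals.
Clause 1: 1 negative; Clause 2: 0 negative; Clause 3: 1 negative; Clause 4: 1 negative; Clause 5: 2 negative; Clause 6: 0 negative.
Total negative literal occurrences = 5.

5


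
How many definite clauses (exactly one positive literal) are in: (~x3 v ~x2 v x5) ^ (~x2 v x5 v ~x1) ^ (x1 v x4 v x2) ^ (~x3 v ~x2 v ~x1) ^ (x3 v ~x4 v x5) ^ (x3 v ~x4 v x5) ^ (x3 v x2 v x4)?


A definite clause has exactly one positive literal.
Clause 1: 1 positive -> definite
Clause 2: 1 positive -> definite
Clause 3: 3 positive -> not definite
Clause 4: 0 positive -> not definite
Clause 5: 2 positive -> not definite
Clause 6: 2 positive -> not definite
Clause 7: 3 positive -> not definite
Definite clause count = 2.

2


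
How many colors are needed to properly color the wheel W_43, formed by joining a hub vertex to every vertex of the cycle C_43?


W_43 consists of the cycle C_43 together with a hub vertex adjacent to every cycle vertex.
The cycle C_43 needs 3 colors (odd cycle -> 3).
The hub is adjacent to every cycle vertex, so it must receive a new color distinct from all of them.
Chromatic number = 3 + 1 = 4.

4


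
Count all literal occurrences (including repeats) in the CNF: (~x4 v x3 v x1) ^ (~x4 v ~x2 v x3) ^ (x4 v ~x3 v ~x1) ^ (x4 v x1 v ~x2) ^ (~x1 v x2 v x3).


Clause lengths: 3, 3, 3, 3, 3.
Sum = 3 + 3 + 3 + 3 + 3 = 15.

15


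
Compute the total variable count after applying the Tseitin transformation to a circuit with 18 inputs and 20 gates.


The Tseitin transformation introduces one auxiliary variable per gate.
Total variables = inputs + gates = 18 + 20 = 38.

38


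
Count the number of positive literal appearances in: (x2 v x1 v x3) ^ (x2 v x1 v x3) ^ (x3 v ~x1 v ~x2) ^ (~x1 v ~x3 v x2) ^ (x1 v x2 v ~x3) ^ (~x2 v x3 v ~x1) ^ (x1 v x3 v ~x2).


Scan each clause for unnegated literals.
Clause 1: 3 positive; Clause 2: 3 positive; Clause 3: 1 positive; Clause 4: 1 positive; Clause 5: 2 positive; Clause 6: 1 positive; Clause 7: 2 positive.
Total positive literal occurrences = 13.

13


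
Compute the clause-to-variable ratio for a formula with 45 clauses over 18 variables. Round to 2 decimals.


Clause-to-variable ratio = clauses / variables.
45 / 18 = 2.5.

2.5


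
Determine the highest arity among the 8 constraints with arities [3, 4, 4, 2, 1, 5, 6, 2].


The arities are: 3, 4, 4, 2, 1, 5, 6, 2.
Scan for the maximum value.
Maximum arity = 6.

6


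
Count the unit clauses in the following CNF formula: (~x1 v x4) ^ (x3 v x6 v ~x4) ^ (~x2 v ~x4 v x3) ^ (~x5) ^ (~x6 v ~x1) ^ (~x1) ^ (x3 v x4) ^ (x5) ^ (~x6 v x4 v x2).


A unit clause contains exactly one literal.
Unit clauses found: (~x5), (~x1), (x5).
Count = 3.

3


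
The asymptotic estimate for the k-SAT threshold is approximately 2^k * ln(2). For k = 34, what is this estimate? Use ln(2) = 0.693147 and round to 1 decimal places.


Using the asymptotic formula: threshold ~ 2^k * ln(2).
2^34 = 17179869184.
17179869184 * 0.693147 = 11908174785.3.

11908174785.3


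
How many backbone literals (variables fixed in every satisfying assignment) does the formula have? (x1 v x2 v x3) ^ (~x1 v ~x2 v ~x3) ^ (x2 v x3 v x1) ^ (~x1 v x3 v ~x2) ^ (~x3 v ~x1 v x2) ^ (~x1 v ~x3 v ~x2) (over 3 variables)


Find all satisfying assignments: 4 model(s).
Check which variables have the same value in every model.
No variable is fixed across all models.
Backbone size = 0.

0


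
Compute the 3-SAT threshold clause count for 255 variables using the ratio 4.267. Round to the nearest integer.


The 3-SAT phase transition occurs at approximately 4.267 clauses per variable.
m = 4.267 * 255 = 1088.085.
Rounded to nearest integer: 1088.

1088


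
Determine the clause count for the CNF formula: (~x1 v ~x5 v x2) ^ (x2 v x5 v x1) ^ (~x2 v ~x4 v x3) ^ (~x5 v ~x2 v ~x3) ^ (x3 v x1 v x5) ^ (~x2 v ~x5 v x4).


Each group enclosed in parentheses joined by ^ is one clause.
Counting the conjuncts: 6 clauses.

6


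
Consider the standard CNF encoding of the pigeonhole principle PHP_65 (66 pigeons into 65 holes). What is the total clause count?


The PHP encoding has two parts:
1) At-least-one-hole clauses: 66 (one per pigeon, each with 65 literals).
2) At-most-one-pigeon-per-hole clauses: 65 holes * C(66,2) = 65 * 2145 = 139425.
Total clauses = 66 + 139425 = 139491.

139491


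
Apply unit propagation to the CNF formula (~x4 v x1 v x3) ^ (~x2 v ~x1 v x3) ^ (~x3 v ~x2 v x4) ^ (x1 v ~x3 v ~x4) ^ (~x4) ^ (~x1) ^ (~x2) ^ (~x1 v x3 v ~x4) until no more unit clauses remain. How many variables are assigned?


Unit propagation repeatedly assigns the literal in any unit clause, then simplifies.
Assignments in order: x4 = F, x1 = F, x2 = F.
No further unit clauses remain.
Total variables assigned = 3.

3


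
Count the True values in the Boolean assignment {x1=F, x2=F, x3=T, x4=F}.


The weight is the number of variables assigned True.
True variables: x3.
Weight = 1.

1


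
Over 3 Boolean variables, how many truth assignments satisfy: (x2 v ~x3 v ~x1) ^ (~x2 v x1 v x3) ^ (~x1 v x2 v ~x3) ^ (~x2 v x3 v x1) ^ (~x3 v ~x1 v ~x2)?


Enumerate all 8 truth assignments over 3 variables.
Test each against every clause.
Satisfying assignments found: 5.

5


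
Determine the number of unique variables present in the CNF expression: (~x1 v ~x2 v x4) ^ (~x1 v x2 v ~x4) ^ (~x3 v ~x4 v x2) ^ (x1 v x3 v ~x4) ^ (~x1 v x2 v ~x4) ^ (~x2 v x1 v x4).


Identify each distinct variable in the formula.
Variables found: x1, x2, x3, x4.
Total distinct variables = 4.

4


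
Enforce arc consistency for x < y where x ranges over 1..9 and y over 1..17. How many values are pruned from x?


For the constraint x < y, x needs a supporting value in y's domain.
x can be at most 16 (one less than y's maximum).
Valid x values from domain: 9 out of 9.
Pruned = 9 - 9 = 0.

0


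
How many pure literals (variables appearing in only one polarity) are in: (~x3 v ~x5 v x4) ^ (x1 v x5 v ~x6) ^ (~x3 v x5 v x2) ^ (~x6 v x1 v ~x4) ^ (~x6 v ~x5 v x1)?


A pure literal appears in only one polarity across all clauses.
Pure literals: x1 (positive only), x2 (positive only), x3 (negative only), x6 (negative only).
Count = 4.

4


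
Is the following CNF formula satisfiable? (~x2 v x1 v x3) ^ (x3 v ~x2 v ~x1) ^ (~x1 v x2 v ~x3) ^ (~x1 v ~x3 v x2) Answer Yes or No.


Check all 8 possible truth assignments.
Number of satisfying assignments found: 5.
The formula is satisfiable.

Yes


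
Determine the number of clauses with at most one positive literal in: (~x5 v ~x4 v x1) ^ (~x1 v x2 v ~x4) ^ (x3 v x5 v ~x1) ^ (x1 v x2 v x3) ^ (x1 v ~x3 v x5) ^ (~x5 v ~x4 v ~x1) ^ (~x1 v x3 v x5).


A Horn clause has at most one positive literal.
Clause 1: 1 positive lit(s) -> Horn
Clause 2: 1 positive lit(s) -> Horn
Clause 3: 2 positive lit(s) -> not Horn
Clause 4: 3 positive lit(s) -> not Horn
Clause 5: 2 positive lit(s) -> not Horn
Clause 6: 0 positive lit(s) -> Horn
Clause 7: 2 positive lit(s) -> not Horn
Total Horn clauses = 3.

3


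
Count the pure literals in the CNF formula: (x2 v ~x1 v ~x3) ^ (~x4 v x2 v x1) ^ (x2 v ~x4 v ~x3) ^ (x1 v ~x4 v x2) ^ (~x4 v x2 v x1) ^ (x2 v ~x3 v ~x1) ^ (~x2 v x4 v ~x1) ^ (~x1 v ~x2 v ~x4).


A pure literal appears in only one polarity across all clauses.
Pure literals: x3 (negative only).
Count = 1.

1


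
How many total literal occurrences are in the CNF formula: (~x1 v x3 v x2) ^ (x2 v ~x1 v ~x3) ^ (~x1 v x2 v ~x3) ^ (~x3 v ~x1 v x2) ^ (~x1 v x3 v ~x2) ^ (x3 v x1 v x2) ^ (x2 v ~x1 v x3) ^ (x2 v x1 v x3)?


Clause lengths: 3, 3, 3, 3, 3, 3, 3, 3.
Sum = 3 + 3 + 3 + 3 + 3 + 3 + 3 + 3 = 24.

24


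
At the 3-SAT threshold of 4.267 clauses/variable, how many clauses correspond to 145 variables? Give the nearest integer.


The 3-SAT phase transition occurs at approximately 4.267 clauses per variable.
m = 4.267 * 145 = 618.715.
Rounded to nearest integer: 619.

619


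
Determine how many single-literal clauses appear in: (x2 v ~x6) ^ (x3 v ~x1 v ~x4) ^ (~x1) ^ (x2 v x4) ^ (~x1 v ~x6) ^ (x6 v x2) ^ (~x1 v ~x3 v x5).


A unit clause contains exactly one literal.
Unit clauses found: (~x1).
Count = 1.

1


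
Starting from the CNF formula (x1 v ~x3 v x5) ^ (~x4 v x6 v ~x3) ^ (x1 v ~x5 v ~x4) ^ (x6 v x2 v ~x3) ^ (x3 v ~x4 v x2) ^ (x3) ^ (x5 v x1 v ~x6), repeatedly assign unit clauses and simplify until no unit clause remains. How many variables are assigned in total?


Unit propagation repeatedly assigns the literal in any unit clause, then simplifies.
Assignments in order: x3 = T.
No further unit clauses remain.
Total variables assigned = 1.

1


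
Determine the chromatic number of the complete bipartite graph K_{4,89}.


K_{4,89} is bipartite by definition: the two parts are independent sets, with every edge crossing between them.
Color all vertices in one part with color 1 and all vertices in the other part with color 2.
Since the graph has at least one edge, one color does not suffice.
Chromatic number = 2.

2


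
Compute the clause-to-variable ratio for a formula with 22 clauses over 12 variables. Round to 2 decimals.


Clause-to-variable ratio = clauses / variables.
22 / 12 = 1.83.

1.83


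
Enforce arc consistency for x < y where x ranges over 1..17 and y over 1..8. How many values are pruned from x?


For the constraint x < y, x needs a supporting value in y's domain.
x can be at most 7 (one less than y's maximum).
Valid x values from domain: 7 out of 17.
Pruned = 17 - 7 = 10.

10


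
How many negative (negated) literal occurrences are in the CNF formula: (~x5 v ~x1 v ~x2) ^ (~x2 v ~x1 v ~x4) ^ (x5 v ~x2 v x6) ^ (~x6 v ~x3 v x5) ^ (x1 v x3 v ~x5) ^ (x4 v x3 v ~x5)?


Scan each clause for negated literals.
Clause 1: 3 negative; Clause 2: 3 negative; Clause 3: 1 negative; Clause 4: 2 negative; Clause 5: 1 negative; Clause 6: 1 negative.
Total negative literal occurrences = 11.

11


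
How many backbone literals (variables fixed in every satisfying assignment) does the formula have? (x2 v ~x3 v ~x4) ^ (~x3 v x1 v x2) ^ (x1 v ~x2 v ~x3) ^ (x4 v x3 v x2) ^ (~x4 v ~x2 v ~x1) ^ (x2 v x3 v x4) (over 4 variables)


Find all satisfying assignments: 7 model(s).
Check which variables have the same value in every model.
No variable is fixed across all models.
Backbone size = 0.

0


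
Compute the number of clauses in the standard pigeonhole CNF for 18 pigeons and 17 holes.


The PHP encoding has two parts:
1) At-least-one-hole clauses: 18 (one per pigeon, each with 17 literals).
2) At-most-one-pigeon-per-hole clauses: 17 holes * C(18,2) = 17 * 153 = 2601.
Total clauses = 18 + 2601 = 2619.

2619


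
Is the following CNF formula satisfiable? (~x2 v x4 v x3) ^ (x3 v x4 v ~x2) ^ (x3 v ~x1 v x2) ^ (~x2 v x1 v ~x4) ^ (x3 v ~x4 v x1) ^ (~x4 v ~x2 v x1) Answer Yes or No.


Check all 16 possible truth assignments.
Number of satisfying assignments found: 9.
The formula is satisfiable.

Yes


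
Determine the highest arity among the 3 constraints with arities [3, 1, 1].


The arities are: 3, 1, 1.
Scan for the maximum value.
Maximum arity = 3.

3


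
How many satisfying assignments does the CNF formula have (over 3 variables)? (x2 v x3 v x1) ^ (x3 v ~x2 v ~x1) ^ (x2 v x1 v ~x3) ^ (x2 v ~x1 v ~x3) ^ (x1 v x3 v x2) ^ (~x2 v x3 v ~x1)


Enumerate all 8 truth assignments over 3 variables.
Test each against every clause.
Satisfying assignments found: 4.

4


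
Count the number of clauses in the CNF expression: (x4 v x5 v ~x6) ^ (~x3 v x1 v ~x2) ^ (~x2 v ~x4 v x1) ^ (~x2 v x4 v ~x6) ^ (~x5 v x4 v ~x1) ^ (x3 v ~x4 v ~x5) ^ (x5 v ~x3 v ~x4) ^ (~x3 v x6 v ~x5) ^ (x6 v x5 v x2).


Each group enclosed in parentheses joined by ^ is one clause.
Counting the conjuncts: 9 clauses.

9
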